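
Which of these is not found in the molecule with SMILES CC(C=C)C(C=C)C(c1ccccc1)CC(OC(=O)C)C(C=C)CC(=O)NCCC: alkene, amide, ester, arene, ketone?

arene: present (CH(C6H5) — pendant –C6H5: benzene ring → arene).
ester: present (CH(OCOCH3) — pendant –OC(=O)CH3: an acyloxy group → ester).
amide: present (CH2CONHCH2 — –C(=O)–N– linkage → amide (the N is not an amine)).
alkene: present (CH(CH=CH2) — pendant –CH=CH2: C=C double bond → alkene).
ketone: absent. In CH(OCOCH3), the C=O is bonded to an –O–C group, which defines an ester, not a ketone. In CH2CONHCH2, the C=O is bonded to nitrogen, which defines an amide, not a ketone.

ketone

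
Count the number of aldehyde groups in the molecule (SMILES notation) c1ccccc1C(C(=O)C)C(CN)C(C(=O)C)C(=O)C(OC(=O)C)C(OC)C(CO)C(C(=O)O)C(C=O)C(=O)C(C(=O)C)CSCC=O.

C6H5– phenyl ring → arene.
pendant –COCH3: carbonyl C bonded to two carbons → ketone.
pendant –CH2NH2: N on sp³ C, no adjacent C=O → amine.
pendant –COCH3: carbonyl C bonded to two carbons → ketone.
–C(=O)– with carbon on both sides → ketone.
pendant –OC(=O)CH3: an acyloxy group → ester.
pendant –OCH3: C–O–C with sp³ C, no adjacent C=O → ether.
pendant –CH2OH on an sp³ backbone C → alcohol.
pendant –COOH: carbonyl C bonded to C and –OH → carboxylic acid.
pendant –CHO: carbonyl C bonded to C and H → aldehyde.
–C(=O)– with carbon on both sides → ketone.
pendant –COCH3: carbonyl C bonded to two carbons → ketone.
C–S–C linkage → sulfide (thioether).
terminal –CHO: carbonyl C bonded to H and C → aldehyde.
Aldehyde appears at: CH(CHO), CHO → 2.

2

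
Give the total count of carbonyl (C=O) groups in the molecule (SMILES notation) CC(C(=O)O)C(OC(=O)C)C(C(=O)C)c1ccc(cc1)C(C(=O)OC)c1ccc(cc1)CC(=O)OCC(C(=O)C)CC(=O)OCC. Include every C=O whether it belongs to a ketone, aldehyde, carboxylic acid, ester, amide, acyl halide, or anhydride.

CH(COOH): carboxylic acid, 1 C=O (running total 1).
CH(OCOCH3): ester, 1 C=O (running total 2).
CH(COCH3): ketone, 1 C=O (running total 3).
CH(COOCH3): ester, 1 C=O (running total 4).
CH2COOCH2: ester, 1 C=O (running total 5).
CH(COCH3): ketone, 1 C=O (running total 6).
CH2COOCH2: ester, 1 C=O (running total 7).

7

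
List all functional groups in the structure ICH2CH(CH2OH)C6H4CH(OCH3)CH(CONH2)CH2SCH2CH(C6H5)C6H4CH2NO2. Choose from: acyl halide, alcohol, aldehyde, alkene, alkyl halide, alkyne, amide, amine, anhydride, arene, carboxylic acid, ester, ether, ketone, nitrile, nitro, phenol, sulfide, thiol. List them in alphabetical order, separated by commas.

alcohol, alkyl halide, amide, arene, ether, nitro, sulfide

halogen on an sp³ carbon → alkyl halide.
pendant –CH2OH on an sp³ backbone C → alcohol.
para-disubstituted benzene ring → arene.
pendant –OCH3: C–O–C with sp³ C, no adjacent C=O → ether.
pendant –CONH2: carbonyl C bonded to C and N → amide.
C–S–C linkage → sulfide (thioether).
pendant –C6H5: benzene ring → arene.
para-disubstituted benzene ring → arene.
–NO2 on carbon → nitro group.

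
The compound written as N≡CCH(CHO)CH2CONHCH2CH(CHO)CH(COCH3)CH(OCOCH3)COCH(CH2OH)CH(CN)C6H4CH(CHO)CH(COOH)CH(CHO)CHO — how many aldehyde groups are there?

5

Working along the chain:
  N≡C: N≡C–: carbon triple-bonded to nitrogen → nitrile.
  CH(CHO): pendant –CHO: carbonyl C bonded to C and H → aldehyde.
  CH2CONHCH2: –C(=O)–N– linkage → amide (the N is not an amine).
  CH(CHO): pendant –CHO: carbonyl C bonded to C and H → aldehyde.
  CH(COCH3): pendant –COCH3: carbonyl C bonded to two carbons → ketone.
  CH(OCOCH3): pendant –OC(=O)CH3: an acyloxy group → ester.
  CO: –C(=O)– with carbon on both sides → ketone.
  CH(CH2OH): pendant –CH2OH on an sp³ backbone C → alcohol.
  CH(CN): pendant –C≡N: nitrile.
  C6H4: para-disubstituted benzene ring → arene.
  CH(CHO): pendant –CHO: carbonyl C bonded to C and H → aldehyde.
  CH(COOH): pendant –COOH: carbonyl C bonded to C and –OH → carboxylic acid.
  CH(CHO): pendant –CHO: carbonyl C bonded to C and H → aldehyde.
  CHO: terminal –CHO: carbonyl C bonded to H and C → aldehyde.
Aldehyde appears at: CH(CHO), CH(CHO), CH(CHO), CH(CHO), CHO → 5.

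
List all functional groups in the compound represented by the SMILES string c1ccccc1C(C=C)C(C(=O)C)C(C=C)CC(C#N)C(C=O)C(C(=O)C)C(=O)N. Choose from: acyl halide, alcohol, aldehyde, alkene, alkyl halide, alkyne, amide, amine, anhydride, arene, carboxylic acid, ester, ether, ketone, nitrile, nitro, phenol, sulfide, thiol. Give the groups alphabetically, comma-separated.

C6H5– phenyl ring → arene.
pendant –CH=CH2: C=C double bond → alkene.
pendant –COCH3: carbonyl C bonded to two carbons → ketone.
pendant –CH=CH2: C=C double bond → alkene.
pendant –C≡N: nitrile.
pendant –CHO: carbonyl C bonded to C and H → aldehyde.
pendant –COCH3: carbonyl C bonded to two carbons → ketone.
–C(=O)NH2: carbonyl C bonded to C and to N → amide (the N is not a separate amine).

aldehyde, alkene, amide, arene, ketone, nitrile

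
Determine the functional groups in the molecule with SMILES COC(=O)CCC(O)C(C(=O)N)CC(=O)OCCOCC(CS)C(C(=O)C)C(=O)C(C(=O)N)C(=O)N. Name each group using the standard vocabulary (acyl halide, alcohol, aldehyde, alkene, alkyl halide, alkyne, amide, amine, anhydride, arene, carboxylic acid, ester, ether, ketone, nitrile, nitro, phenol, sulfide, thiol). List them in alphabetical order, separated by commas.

alcohol, amide, ester, ether, ketone, thiol

Working along the chain:
  CH3OOC: CH3O–C(=O)–: carbonyl C bonded to C and to –OCH3 → ester (not ketone + ether).
  CH(OH): –OH on an sp³ carbon → alcohol (secondary).
  CH(CONH2): pendant –CONH2: carbonyl C bonded to C and N → amide.
  CH2COOCH2: –C(=O)–O–C with C on the carbonyl side → ester.
  CH2OCH2: C–O–C with sp³ carbons on both sides and no adjacent C=O → ether.
  CH(CH2SH): pendant –CH2SH → thiol.
  CH(COCH3): pendant –COCH3: carbonyl C bonded to two carbons → ketone.
  CO: –C(=O)– with carbon on both sides → ketone.
  CH(CONH2): pendant –CONH2: carbonyl C bonded to C and N → amide.
  CONH2: –C(=O)NH2: carbonyl C bonded to C and to N → amide (the N is not a separate amine).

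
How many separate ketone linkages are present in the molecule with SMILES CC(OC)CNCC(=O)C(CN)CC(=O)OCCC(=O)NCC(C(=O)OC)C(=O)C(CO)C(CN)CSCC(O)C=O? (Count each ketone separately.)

2

pendant –OCH3: C–O–C with sp³ C, no adjacent C=O → ether.
C–N–C with sp³ carbons and no adjacent C=O → amine (secondary).
–C(=O)– with carbon on both sides → ketone.
pendant –CH2NH2: N on sp³ C, no adjacent C=O → amine.
–C(=O)–O–C with C on the carbonyl side → ester.
–C(=O)–N– linkage → amide (the N is not an amine).
pendant –COOCH3: carbonyl C bonded to C and –OCH3 → ester.
–C(=O)– with carbon on both sides → ketone.
pendant –CH2OH on an sp³ backbone C → alcohol.
pendant –CH2NH2: N on sp³ C, no adjacent C=O → amine.
C–S–C linkage → sulfide (thioether).
–OH on an sp³ carbon → alcohol (secondary).
terminal –CHO: carbonyl C bonded to H and C → aldehyde.
Ketone appears at: CO, CO → 2.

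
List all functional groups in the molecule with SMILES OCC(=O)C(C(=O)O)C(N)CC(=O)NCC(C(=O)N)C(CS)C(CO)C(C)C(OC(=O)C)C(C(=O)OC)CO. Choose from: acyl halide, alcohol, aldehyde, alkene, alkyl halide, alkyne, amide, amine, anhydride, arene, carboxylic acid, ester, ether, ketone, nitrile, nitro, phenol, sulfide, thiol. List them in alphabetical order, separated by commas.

Taking each segment in turn:
  HOCH2: HO– on an sp³ carbon → alcohol.
  CO: –C(=O)– with carbon on both sides → ketone.
  CH(COOH): pendant –COOH: carbonyl C bonded to C and –OH → carboxylic acid.
  CH(NH2): –NH2 on an sp³ carbon with no adjacent C=O → amine.
  CH2CONHCH2: –C(=O)–N– linkage → amide (the N is not an amine).
  CH(CONH2): pendant –CONH2: carbonyl C bonded to C and N → amide.
  CH(CH2SH): pendant –CH2SH → thiol.
  CH(CH2OH): pendant –CH2OH on an sp³ backbone C → alcohol.
  CH(OCOCH3): pendant –OC(=O)CH3: an acyloxy group → ester.
  CH(COOCH3): pendant –COOCH3: carbonyl C bonded to C and –OCH3 → ester.
  CH2OH: –OH on an sp³ carbon → alcohol.

alcohol, amide, amine, carboxylic acid, ester, ketone, thiol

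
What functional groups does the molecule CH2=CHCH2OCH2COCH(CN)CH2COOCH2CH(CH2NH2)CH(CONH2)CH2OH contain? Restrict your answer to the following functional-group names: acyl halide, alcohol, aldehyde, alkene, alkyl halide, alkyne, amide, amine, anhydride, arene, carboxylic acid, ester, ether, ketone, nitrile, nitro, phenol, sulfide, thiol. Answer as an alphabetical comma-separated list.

alcohol, alkene, amide, amine, ester, ether, ketone, nitrile

C=C double bond → alkene.
C–O–C with sp³ carbons on both sides and no adjacent C=O → ether.
–C(=O)– with carbon on both sides → ketone.
pendant –C≡N: nitrile.
–C(=O)–O–C with C on the carbonyl side → ester.
pendant –CH2NH2: N on sp³ C, no adjacent C=O → amine.
pendant –CONH2: carbonyl C bonded to C and N → amide.
–OH on an sp³ carbon → alcohol.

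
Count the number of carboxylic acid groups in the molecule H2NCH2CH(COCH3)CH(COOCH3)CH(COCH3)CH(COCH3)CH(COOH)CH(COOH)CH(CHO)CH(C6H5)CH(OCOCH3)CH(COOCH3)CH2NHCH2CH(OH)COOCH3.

2

Working along the chain:
  H2NCH2: –NH2 on an sp³ carbon with no adjacent C=O → amine.
  CH(COCH3): pendant –COCH3: carbonyl C bonded to two carbons → ketone.
  CH(COOCH3): pendant –COOCH3: carbonyl C bonded to C and –OCH3 → ester.
  CH(COCH3): pendant –COCH3: carbonyl C bonded to two carbons → ketone.
  CH(COCH3): pendant –COCH3: carbonyl C bonded to two carbons → ketone.
  CH(COOH): pendant –COOH: carbonyl C bonded to C and –OH → carboxylic acid.
  CH(COOH): pendant –COOH: carbonyl C bonded to C and –OH → carboxylic acid.
  CH(CHO): pendant –CHO: carbonyl C bonded to C and H → aldehyde.
  CH(C6H5): pendant –C6H5: benzene ring → arene.
  CH(OCOCH3): pendant –OC(=O)CH3: an acyloxy group → ester.
  CH(COOCH3): pendant –COOCH3: carbonyl C bonded to C and –OCH3 → ester.
  CH2NHCH2: C–N–C with sp³ carbons and no adjacent C=O → amine (secondary).
  CH(OH): –OH on an sp³ carbon → alcohol (secondary).
  COOCH3: –C(=O)OCH3: carbonyl C bonded to C and to –OCH3 → ester (not ketone + ether).
Carboxylic acid appears at: CH(COOH), CH(COOH) → 2.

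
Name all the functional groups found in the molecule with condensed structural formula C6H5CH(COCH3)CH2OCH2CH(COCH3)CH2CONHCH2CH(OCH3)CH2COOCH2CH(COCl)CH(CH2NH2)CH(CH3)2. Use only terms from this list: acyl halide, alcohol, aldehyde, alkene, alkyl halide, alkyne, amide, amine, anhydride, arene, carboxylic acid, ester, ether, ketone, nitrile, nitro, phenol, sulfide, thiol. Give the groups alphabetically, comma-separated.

acyl halide, amide, amine, arene, ester, ether, ketone

Taking each segment in turn:
  C6H5: C6H5– phenyl ring → arene.
  CH(COCH3): pendant –COCH3: carbonyl C bonded to two carbons → ketone.
  CH2OCH2: C–O–C with sp³ carbons on both sides and no adjacent C=O → ether.
  CH(COCH3): pendant –COCH3: carbonyl C bonded to two carbons → ketone.
  CH2CONHCH2: –C(=O)–N– linkage → amide (the N is not an amine).
  CH(OCH3): pendant –OCH3: C–O–C with sp³ C, no adjacent C=O → ether.
  CH2COOCH2: –C(=O)–O–C with C on the carbonyl side → ester.
  CH(COCl): pendant –C(=O)X: carbonyl C bonded to C and halogen → acyl halide.
  CH(CH2NH2): pendant –CH2NH2: N on sp³ C, no adjacent C=O → amine.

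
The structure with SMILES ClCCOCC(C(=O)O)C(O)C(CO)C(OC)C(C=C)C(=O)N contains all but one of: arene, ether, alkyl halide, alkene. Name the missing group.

alkyl halide: present (ClCH2 — halogen on an sp³ carbon → alkyl halide).
alkene: present (CH(CH=CH2) — pendant –CH=CH2: C=C double bond → alkene).
ether: present (CH2OCH2 — C–O–C with sp³ carbons on both sides and no adjacent C=O → ether).
arene: no segment matches this pattern.

arene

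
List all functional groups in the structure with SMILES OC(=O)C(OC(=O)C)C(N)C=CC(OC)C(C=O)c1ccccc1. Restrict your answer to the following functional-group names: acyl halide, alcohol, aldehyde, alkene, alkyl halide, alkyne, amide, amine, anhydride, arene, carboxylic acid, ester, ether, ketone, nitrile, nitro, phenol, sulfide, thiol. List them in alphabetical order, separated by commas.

aldehyde, alkene, amine, arene, carboxylic acid, ester, ether

Taking each segment in turn:
  HOOC: –COOH: carbonyl C bonded to –OH and C → carboxylic acid (the –OH is not a separate alcohol).
  CH(OCOCH3): pendant –OC(=O)CH3: an acyloxy group → ester.
  CH(NH2): –NH2 on an sp³ carbon with no adjacent C=O → amine.
  CH=CH: C=C double bond → alkene.
  CH(OCH3): pendant –OCH3: C–O–C with sp³ C, no adjacent C=O → ether.
  CH(CHO): pendant –CHO: carbonyl C bonded to C and H → aldehyde.
  C6H5: –C6H5 phenyl ring → arene.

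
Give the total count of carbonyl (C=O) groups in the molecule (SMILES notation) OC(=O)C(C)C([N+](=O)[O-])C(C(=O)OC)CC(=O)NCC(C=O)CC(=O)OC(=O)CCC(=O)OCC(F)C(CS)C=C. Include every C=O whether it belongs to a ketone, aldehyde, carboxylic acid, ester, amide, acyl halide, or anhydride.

HOOC: carboxylic acid, 1 C=O (running total 1).
CH(COOCH3): ester, 1 C=O (running total 2).
CH2CONHCH2: amide, 1 C=O (running total 3).
CH(CHO): aldehyde, 1 C=O (running total 4).
CH2CO-O-COCH2: anhydride, 2 C=O (running total 6).
CH2COOCH2: ester, 1 C=O (running total 7).

7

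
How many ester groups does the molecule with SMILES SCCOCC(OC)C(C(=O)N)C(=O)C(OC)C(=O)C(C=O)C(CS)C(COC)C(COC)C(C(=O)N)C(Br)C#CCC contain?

0

–SH on an sp³ carbon → thiol.
C–O–C with sp³ carbons on both sides and no adjacent C=O → ether.
pendant –OCH3: C–O–C with sp³ C, no adjacent C=O → ether.
pendant –CONH2: carbonyl C bonded to C and N → amide.
–C(=O)– with carbon on both sides → ketone.
pendant –OCH3: C–O–C with sp³ C, no adjacent C=O → ether.
–C(=O)– with carbon on both sides → ketone.
pendant –CHO: carbonyl C bonded to C and H → aldehyde.
pendant –CH2SH → thiol.
pendant –CH2OCH3: C–O–C linkage → ether.
pendant –CH2OCH3: C–O–C linkage → ether.
pendant –CONH2: carbonyl C bonded to C and N → amide.
halogen on an sp³ carbon → alkyl halide.
C≡C triple bond → alkyne.
No segment is a ester: CH2OCH2 is ether, not ester; CH(OCH3) is ether, not ester; CO is ketone, not ester. → 0.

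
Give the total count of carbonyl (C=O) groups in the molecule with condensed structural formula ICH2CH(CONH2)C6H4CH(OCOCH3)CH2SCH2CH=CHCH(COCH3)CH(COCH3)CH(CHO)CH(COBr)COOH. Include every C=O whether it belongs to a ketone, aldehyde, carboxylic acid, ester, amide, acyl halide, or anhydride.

CH(CONH2): amide, 1 C=O (running total 1).
CH(OCOCH3): ester, 1 C=O (running total 2).
CH(COCH3): ketone, 1 C=O (running total 3).
CH(COCH3): ketone, 1 C=O (running total 4).
CH(CHO): aldehyde, 1 C=O (running total 5).
CH(COBr): acyl halide, 1 C=O (running total 6).
COOH: carboxylic acid, 1 C=O (running total 7).

7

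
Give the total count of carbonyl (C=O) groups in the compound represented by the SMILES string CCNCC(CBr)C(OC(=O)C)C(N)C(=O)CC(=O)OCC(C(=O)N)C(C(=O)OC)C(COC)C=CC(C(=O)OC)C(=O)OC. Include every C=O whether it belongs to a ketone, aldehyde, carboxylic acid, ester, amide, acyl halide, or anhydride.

7

CH(OCOCH3): ester, 1 C=O (running total 1).
CO: ketone, 1 C=O (running total 2).
CH2COOCH2: ester, 1 C=O (running total 3).
CH(CONH2): amide, 1 C=O (running total 4).
CH(COOCH3): ester, 1 C=O (running total 5).
CH(COOCH3): ester, 1 C=O (running total 6).
COOCH3: ester, 1 C=O (running total 7).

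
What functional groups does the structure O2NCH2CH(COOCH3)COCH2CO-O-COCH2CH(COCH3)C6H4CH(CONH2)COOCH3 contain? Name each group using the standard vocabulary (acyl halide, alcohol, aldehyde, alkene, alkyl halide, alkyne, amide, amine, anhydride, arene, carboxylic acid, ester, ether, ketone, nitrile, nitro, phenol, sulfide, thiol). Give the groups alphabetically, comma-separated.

amide, anhydride, arene, ester, ketone, nitro

Working along the chain:
  O2NCH2: –NO2 on carbon → nitro group.
  CH(COOCH3): pendant –COOCH3: carbonyl C bonded to C and –OCH3 → ester.
  CO: –C(=O)– with carbon on both sides → ketone.
  CH2CO-O-COCH2: two acyl groups sharing one oxygen, –C(=O)–O–C(=O)– → anhydride.
  CH(COCH3): pendant –COCH3: carbonyl C bonded to two carbons → ketone.
  C6H4: para-disubstituted benzene ring → arene.
  CH(CONH2): pendant –CONH2: carbonyl C bonded to C and N → amide.
  COOCH3: –C(=O)OCH3: carbonyl C bonded to C and to –OCH3 → ester (not ketone + ether).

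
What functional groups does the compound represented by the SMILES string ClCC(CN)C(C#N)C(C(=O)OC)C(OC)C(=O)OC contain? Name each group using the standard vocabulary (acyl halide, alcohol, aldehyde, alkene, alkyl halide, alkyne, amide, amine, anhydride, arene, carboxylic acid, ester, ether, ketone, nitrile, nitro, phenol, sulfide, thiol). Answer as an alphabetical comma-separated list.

alkyl halide, amine, ester, ether, nitrile

halogen on an sp³ carbon → alkyl halide.
pendant –CH2NH2: N on sp³ C, no adjacent C=O → amine.
pendant –C≡N: nitrile.
pendant –COOCH3: carbonyl C bonded to C and –OCH3 → ester.
pendant –OCH3: C–O–C with sp³ C, no adjacent C=O → ether.
–C(=O)OCH3: carbonyl C bonded to C and to –OCH3 → ester (not ketone + ether).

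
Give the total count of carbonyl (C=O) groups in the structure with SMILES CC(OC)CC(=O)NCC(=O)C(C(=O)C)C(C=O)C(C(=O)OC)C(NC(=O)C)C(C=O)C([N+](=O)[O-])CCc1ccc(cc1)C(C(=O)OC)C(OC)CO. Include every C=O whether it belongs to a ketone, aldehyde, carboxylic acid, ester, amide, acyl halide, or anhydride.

CH2CONHCH2: amide, 1 C=O (running total 1).
CO: ketone, 1 C=O (running total 2).
CH(COCH3): ketone, 1 C=O (running total 3).
CH(CHO): aldehyde, 1 C=O (running total 4).
CH(COOCH3): ester, 1 C=O (running total 5).
CH(NHCOCH3): amide, 1 C=O (running total 6).
CH(CHO): aldehyde, 1 C=O (running total 7).
CH(COOCH3): ester, 1 C=O (running total 8).

8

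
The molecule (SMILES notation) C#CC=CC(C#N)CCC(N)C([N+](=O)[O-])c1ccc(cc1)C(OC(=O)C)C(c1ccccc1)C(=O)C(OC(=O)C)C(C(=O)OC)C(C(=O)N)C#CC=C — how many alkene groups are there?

C≡C triple bond → alkyne.
C=C double bond → alkene.
pendant –C≡N: nitrile.
–NH2 on an sp³ carbon with no adjacent C=O → amine.
–NO2 on an sp³ carbon → nitro (the N=O is not a carbonyl).
para-disubstituted benzene ring → arene.
pendant –OC(=O)CH3: an acyloxy group → ester.
pendant –C6H5: benzene ring → arene.
–C(=O)– with carbon on both sides → ketone.
pendant –OC(=O)CH3: an acyloxy group → ester.
pendant –COOCH3: carbonyl C bonded to C and –OCH3 → ester.
pendant –CONH2: carbonyl C bonded to C and N → amide.
C≡C triple bond → alkyne.
C=C double bond → alkene.
Alkene appears at: CH=CH, CH=CH2 → 2.

2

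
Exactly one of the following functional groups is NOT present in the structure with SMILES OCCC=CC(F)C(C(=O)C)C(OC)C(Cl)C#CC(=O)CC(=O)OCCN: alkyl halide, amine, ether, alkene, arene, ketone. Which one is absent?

arene

alkyl halide: present (CH(F) — halogen on an sp³ carbon → alkyl halide).
amine: present (CH2NH2 — –NH2 on an sp³ carbon with no adjacent C=O → amine).
ether: present (CH(OCH3) — pendant –OCH3: C–O–C with sp³ C, no adjacent C=O → ether).
ketone: present (CH(COCH3) — pendant –COCH3: carbonyl C bonded to two carbons → ketone).
alkene: present (CH=CH — C=C double bond → alkene).
arene: no segment matches this pattern.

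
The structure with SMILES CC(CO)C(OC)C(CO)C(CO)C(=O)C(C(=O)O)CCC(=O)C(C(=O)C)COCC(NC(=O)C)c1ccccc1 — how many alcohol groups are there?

3

Reading the structure from left to right:
  CH(CH2OH): pendant –CH2OH on an sp³ backbone C → alcohol.
  CH(OCH3): pendant –OCH3: C–O–C with sp³ C, no adjacent C=O → ether.
  CH(CH2OH): pendant –CH2OH on an sp³ backbone C → alcohol.
  CH(CH2OH): pendant –CH2OH on an sp³ backbone C → alcohol.
  CO: –C(=O)– with carbon on both sides → ketone.
  CH(COOH): pendant –COOH: carbonyl C bonded to C and –OH → carboxylic acid.
  CO: –C(=O)– with carbon on both sides → ketone.
  CH(COCH3): pendant –COCH3: carbonyl C bonded to two carbons → ketone.
  CH2OCH2: C–O–C with sp³ carbons on both sides and no adjacent C=O → ether.
  CH(NHCOCH3): pendant –NHC(=O)CH3: N bonded to a carbonyl → amide (not amine).
  C6H5: –C6H5 phenyl ring → arene.
Alcohol appears at: CH(CH2OH), CH(CH2OH), CH(CH2OH) → 3.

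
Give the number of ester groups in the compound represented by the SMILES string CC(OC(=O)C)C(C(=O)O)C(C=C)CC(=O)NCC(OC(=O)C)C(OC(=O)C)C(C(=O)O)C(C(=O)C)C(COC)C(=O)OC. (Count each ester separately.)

4

pendant –OC(=O)CH3: an acyloxy group → ester.
pendant –COOH: carbonyl C bonded to C and –OH → carboxylic acid.
pendant –CH=CH2: C=C double bond → alkene.
–C(=O)–N– linkage → amide (the N is not an amine).
pendant –OC(=O)CH3: an acyloxy group → ester.
pendant –OC(=O)CH3: an acyloxy group → ester.
pendant –COOH: carbonyl C bonded to C and –OH → carboxylic acid.
pendant –COCH3: carbonyl C bonded to two carbons → ketone.
pendant –CH2OCH3: C–O–C linkage → ether.
–C(=O)OCH3: carbonyl C bonded to C and to –OCH3 → ester (not ketone + ether).
Ester appears at: CH(OCOCH3), CH(OCOCH3), CH(OCOCH3), COOCH3 → 4.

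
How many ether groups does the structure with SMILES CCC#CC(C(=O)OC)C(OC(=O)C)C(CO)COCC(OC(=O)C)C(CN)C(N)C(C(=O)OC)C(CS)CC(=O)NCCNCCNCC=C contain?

1

Taking each segment in turn:
  C≡C: C≡C triple bond → alkyne.
  CH(COOCH3): pendant –COOCH3: carbonyl C bonded to C and –OCH3 → ester.
  CH(OCOCH3): pendant –OC(=O)CH3: an acyloxy group → ester.
  CH(CH2OH): pendant –CH2OH on an sp³ backbone C → alcohol.
  CH2OCH2: C–O–C with sp³ carbons on both sides and no adjacent C=O → ether.
  CH(OCOCH3): pendant –OC(=O)CH3: an acyloxy group → ester.
  CH(CH2NH2): pendant –CH2NH2: N on sp³ C, no adjacent C=O → amine.
  CH(NH2): –NH2 on an sp³ carbon with no adjacent C=O → amine.
  CH(COOCH3): pendant –COOCH3: carbonyl C bonded to C and –OCH3 → ester.
  CH(CH2SH): pendant –CH2SH → thiol.
  CH2CONHCH2: –C(=O)–N– linkage → amide (the N is not an amine).
  CH2NHCH2: C–N–C with sp³ carbons and no adjacent C=O → amine (secondary).
  CH2NHCH2: C–N–C with sp³ carbons and no adjacent C=O → amine (secondary).
  CH=CH2: C=C double bond → alkene.
Ether appears at: CH2OCH2 → 1.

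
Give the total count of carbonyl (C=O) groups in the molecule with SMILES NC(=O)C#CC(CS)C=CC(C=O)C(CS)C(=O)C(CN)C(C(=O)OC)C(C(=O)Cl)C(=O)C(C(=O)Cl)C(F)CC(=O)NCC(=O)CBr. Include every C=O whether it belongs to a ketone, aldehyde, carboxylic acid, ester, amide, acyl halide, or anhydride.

9

H2NCO: amide, 1 C=O (running total 1).
CH(CHO): aldehyde, 1 C=O (running total 2).
CO: ketone, 1 C=O (running total 3).
CH(COOCH3): ester, 1 C=O (running total 4).
CH(COCl): acyl halide, 1 C=O (running total 5).
CO: ketone, 1 C=O (running total 6).
CH(COCl): acyl halide, 1 C=O (running total 7).
CH2CONHCH2: amide, 1 C=O (running total 8).
CO: ketone, 1 C=O (running total 9).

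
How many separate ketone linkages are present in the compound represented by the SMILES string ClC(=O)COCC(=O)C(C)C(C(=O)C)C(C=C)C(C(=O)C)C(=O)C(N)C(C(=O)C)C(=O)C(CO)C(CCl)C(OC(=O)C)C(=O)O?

6

–C(=O)Cl: carbonyl C bonded to C and to a halogen → acyl halide (not alkyl halide).
C–O–C with sp³ carbons on both sides and no adjacent C=O → ether.
–C(=O)– with carbon on both sides → ketone.
pendant –COCH3: carbonyl C bonded to two carbons → ketone.
pendant –CH=CH2: C=C double bond → alkene.
pendant –COCH3: carbonyl C bonded to two carbons → ketone.
–C(=O)– with carbon on both sides → ketone.
–NH2 on an sp³ carbon with no adjacent C=O → amine.
pendant –COCH3: carbonyl C bonded to two carbons → ketone.
–C(=O)– with carbon on both sides → ketone.
pendant –CH2OH on an sp³ backbone C → alcohol.
pendant –CH2X: halogen on sp³ carbon → alkyl halide.
pendant –OC(=O)CH3: an acyloxy group → ester.
–COOH: carbonyl C bonded to –OH and C → carboxylic acid (the –OH is not a separate alcohol).
Ketone appears at: CO, CH(COCH3), CH(COCH3), CO, CH(COCH3), CO → 6.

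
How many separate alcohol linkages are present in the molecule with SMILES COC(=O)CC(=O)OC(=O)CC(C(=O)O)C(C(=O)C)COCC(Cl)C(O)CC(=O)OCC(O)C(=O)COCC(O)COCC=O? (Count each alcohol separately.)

3

Working along the chain:
  CH3OOC: CH3O–C(=O)–: carbonyl C bonded to C and to –OCH3 → ester (not ketone + ether).
  CH2CO-O-COCH2: two acyl groups sharing one oxygen, –C(=O)–O–C(=O)– → anhydride.
  CH(COOH): pendant –COOH: carbonyl C bonded to C and –OH → carboxylic acid.
  CH(COCH3): pendant –COCH3: carbonyl C bonded to two carbons → ketone.
  CH2OCH2: C–O–C with sp³ carbons on both sides and no adjacent C=O → ether.
  CH(Cl): halogen on an sp³ carbon → alkyl halide.
  CH(OH): –OH on an sp³ carbon → alcohol (secondary).
  CH2COOCH2: –C(=O)–O–C with C on the carbonyl side → ester.
  CH(OH): –OH on an sp³ carbon → alcohol (secondary).
  CO: –C(=O)– with carbon on both sides → ketone.
  CH2OCH2: C–O–C with sp³ carbons on both sides and no adjacent C=O → ether.
  CH(OH): –OH on an sp³ carbon → alcohol (secondary).
  CH2OCH2: C–O–C with sp³ carbons on both sides and no adjacent C=O → ether.
  CHO: terminal –CHO: carbonyl C bonded to H and C → aldehyde.
Alcohol appears at: CH(OH), CH(OH), CH(OH) → 3.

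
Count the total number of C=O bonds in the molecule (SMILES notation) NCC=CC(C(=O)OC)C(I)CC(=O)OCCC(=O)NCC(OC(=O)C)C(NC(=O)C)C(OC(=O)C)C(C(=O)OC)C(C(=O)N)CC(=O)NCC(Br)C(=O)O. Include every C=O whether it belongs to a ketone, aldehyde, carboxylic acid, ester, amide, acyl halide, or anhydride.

10

CH(COOCH3): ester, 1 C=O (running total 1).
CH2COOCH2: ester, 1 C=O (running total 2).
CH2CONHCH2: amide, 1 C=O (running total 3).
CH(OCOCH3): ester, 1 C=O (running total 4).
CH(NHCOCH3): amide, 1 C=O (running total 5).
CH(OCOCH3): ester, 1 C=O (running total 6).
CH(COOCH3): ester, 1 C=O (running total 7).
CH(CONH2): amide, 1 C=O (running total 8).
CH2CONHCH2: amide, 1 C=O (running total 9).
COOH: carboxylic acid, 1 C=O (running total 10).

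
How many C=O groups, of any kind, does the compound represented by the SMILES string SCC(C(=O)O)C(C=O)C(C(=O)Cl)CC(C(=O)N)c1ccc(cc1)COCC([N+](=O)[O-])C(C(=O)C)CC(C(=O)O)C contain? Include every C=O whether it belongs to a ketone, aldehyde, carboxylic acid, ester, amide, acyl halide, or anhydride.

6

CH(COOH): carboxylic acid, 1 C=O (running total 1).
CH(CHO): aldehyde, 1 C=O (running total 2).
CH(COCl): acyl halide, 1 C=O (running total 3).
CH(CONH2): amide, 1 C=O (running total 4).
CH(COCH3): ketone, 1 C=O (running total 5).
CH(COOH): carboxylic acid, 1 C=O (running total 6).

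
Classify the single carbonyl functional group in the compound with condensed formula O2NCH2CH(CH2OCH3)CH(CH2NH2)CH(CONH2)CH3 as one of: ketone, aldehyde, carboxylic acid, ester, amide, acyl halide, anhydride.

amide

The carbonyl is in the CH(CONH2) segment: pendant –CONH2: carbonyl C bonded to C and N → amide.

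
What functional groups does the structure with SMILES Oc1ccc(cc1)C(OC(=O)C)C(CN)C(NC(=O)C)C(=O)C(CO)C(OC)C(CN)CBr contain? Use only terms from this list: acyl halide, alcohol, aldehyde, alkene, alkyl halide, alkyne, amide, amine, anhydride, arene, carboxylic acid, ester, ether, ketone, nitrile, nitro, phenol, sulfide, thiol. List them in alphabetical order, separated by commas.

alcohol, alkyl halide, amide, amine, arene, ester, ether, ketone, phenol

Reading the structure from left to right:
  HOC6H4: –OH attached directly to an aromatic ring → phenol (not alcohol); the ring itself is an arene.
  CH(OCOCH3): pendant –OC(=O)CH3: an acyloxy group → ester.
  CH(CH2NH2): pendant –CH2NH2: N on sp³ C, no adjacent C=O → amine.
  CH(NHCOCH3): pendant –NHC(=O)CH3: N bonded to a carbonyl → amide (not amine).
  CO: –C(=O)– with carbon on both sides → ketone.
  CH(CH2OH): pendant –CH2OH on an sp³ backbone C → alcohol.
  CH(OCH3): pendant –OCH3: C–O–C with sp³ C, no adjacent C=O → ether.
  CH(CH2NH2): pendant –CH2NH2: N on sp³ C, no adjacent C=O → amine.
  CH2Br: halogen on an sp³ carbon → alkyl halide.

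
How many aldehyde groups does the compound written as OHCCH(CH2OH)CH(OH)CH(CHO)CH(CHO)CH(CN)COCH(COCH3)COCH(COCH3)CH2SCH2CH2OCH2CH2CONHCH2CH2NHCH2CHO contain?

Working along the chain:
  OHC: terminal –CHO: carbonyl C bonded to H and C → aldehyde.
  CH(CH2OH): pendant –CH2OH on an sp³ backbone C → alcohol.
  CH(OH): –OH on an sp³ carbon → alcohol (secondary).
  CH(CHO): pendant –CHO: carbonyl C bonded to C and H → aldehyde.
  CH(CHO): pendant –CHO: carbonyl C bonded to C and H → aldehyde.
  CH(CN): pendant –C≡N: nitrile.
  CO: –C(=O)– with carbon on both sides → ketone.
  CH(COCH3): pendant –COCH3: carbonyl C bonded to two carbons → ketone.
  CO: –C(=O)– with carbon on both sides → ketone.
  CH(COCH3): pendant –COCH3: carbonyl C bonded to two carbons → ketone.
  CH2SCH2: C–S–C linkage → sulfide (thioether).
  CH2OCH2: C–O–C with sp³ carbons on both sides and no adjacent C=O → ether.
  CH2CONHCH2: –C(=O)–N– linkage → amide (the N is not an amine).
  CH2NHCH2: C–N–C with sp³ carbons and no adjacent C=O → amine (secondary).
  CHO: terminal –CHO: carbonyl C bonded to H and C → aldehyde.
Aldehyde appears at: OHC, CH(CHO), CH(CHO), CHO → 4.

4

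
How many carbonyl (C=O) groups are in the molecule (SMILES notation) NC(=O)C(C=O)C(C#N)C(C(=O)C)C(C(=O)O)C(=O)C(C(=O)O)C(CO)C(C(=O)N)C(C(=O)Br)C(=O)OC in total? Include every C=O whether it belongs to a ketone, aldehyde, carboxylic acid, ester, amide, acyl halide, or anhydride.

9

H2NCO: amide, 1 C=O (running total 1).
CH(CHO): aldehyde, 1 C=O (running total 2).
CH(COCH3): ketone, 1 C=O (running total 3).
CH(COOH): carboxylic acid, 1 C=O (running total 4).
CO: ketone, 1 C=O (running total 5).
CH(COOH): carboxylic acid, 1 C=O (running total 6).
CH(CONH2): amide, 1 C=O (running total 7).
CH(COBr): acyl halide, 1 C=O (running total 8).
COOCH3: ester, 1 C=O (running total 9).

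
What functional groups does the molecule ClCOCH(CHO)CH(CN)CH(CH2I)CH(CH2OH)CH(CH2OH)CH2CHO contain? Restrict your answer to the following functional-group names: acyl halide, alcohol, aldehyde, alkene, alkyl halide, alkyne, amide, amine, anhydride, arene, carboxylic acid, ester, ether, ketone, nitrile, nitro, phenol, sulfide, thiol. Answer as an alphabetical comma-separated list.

Taking each segment in turn:
  ClCO: –C(=O)Cl: carbonyl C bonded to C and to a halogen → acyl halide (not alkyl halide).
  CH(CHO): pendant –CHO: carbonyl C bonded to C and H → aldehyde.
  CH(CN): pendant –C≡N: nitrile.
  CH(CH2I): pendant –CH2X: halogen on sp³ carbon → alkyl halide.
  CH(CH2OH): pendant –CH2OH on an sp³ backbone C → alcohol.
  CH(CH2OH): pendant –CH2OH on an sp³ backbone C → alcohol.
  CHO: terminal –CHO: carbonyl C bonded to H and C → aldehyde.

acyl halide, alcohol, aldehyde, alkyl halide, nitrile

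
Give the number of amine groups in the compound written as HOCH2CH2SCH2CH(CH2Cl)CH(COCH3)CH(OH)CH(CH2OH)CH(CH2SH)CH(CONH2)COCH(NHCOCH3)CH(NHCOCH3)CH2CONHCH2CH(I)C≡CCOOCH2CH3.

Working along the chain:
  HOCH2: HO– on an sp³ carbon → alcohol.
  CH2SCH2: C–S–C linkage → sulfide (thioether).
  CH(CH2Cl): pendant –CH2X: halogen on sp³ carbon → alkyl halide.
  CH(COCH3): pendant –COCH3: carbonyl C bonded to two carbons → ketone.
  CH(OH): –OH on an sp³ carbon → alcohol (secondary).
  CH(CH2OH): pendant –CH2OH on an sp³ backbone C → alcohol.
  CH(CH2SH): pendant –CH2SH → thiol.
  CH(CONH2): pendant –CONH2: carbonyl C bonded to C and N → amide.
  CO: –C(=O)– with carbon on both sides → ketone.
  CH(NHCOCH3): pendant –NHC(=O)CH3: N bonded to a carbonyl → amide (not amine).
  CH(NHCOCH3): pendant –NHC(=O)CH3: N bonded to a carbonyl → amide (not amine).
  CH2CONHCH2: –C(=O)–N– linkage → amide (the N is not an amine).
  CH(I): halogen on an sp³ carbon → alkyl halide.
  C≡C: C≡C triple bond → alkyne.
  COOCH2CH3: –C(=O)OCH2CH3: carbonyl C bonded to C and to –OEt → ester.
No segment is a amine: CH(CONH2) is amide, not amine; CH(NHCOCH3) is amide, not amine; CH(NHCOCH3) is amide, not amine. → 0.

0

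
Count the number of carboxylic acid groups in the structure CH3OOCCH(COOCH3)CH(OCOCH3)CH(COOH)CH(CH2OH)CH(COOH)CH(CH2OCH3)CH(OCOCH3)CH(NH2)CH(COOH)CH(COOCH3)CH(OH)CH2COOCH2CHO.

3

Working along the chain:
  CH3OOC: CH3O–C(=O)–: carbonyl C bonded to C and to –OCH3 → ester (not ketone + ether).
  CH(COOCH3): pendant –COOCH3: carbonyl C bonded to C and –OCH3 → ester.
  CH(OCOCH3): pendant –OC(=O)CH3: an acyloxy group → ester.
  CH(COOH): pendant –COOH: carbonyl C bonded to C and –OH → carboxylic acid.
  CH(CH2OH): pendant –CH2OH on an sp³ backbone C → alcohol.
  CH(COOH): pendant –COOH: carbonyl C bonded to C and –OH → carboxylic acid.
  CH(CH2OCH3): pendant –CH2OCH3: C–O–C linkage → ether.
  CH(OCOCH3): pendant –OC(=O)CH3: an acyloxy group → ester.
  CH(NH2): –NH2 on an sp³ carbon with no adjacent C=O → amine.
  CH(COOH): pendant –COOH: carbonyl C bonded to C and –OH → carboxylic acid.
  CH(COOCH3): pendant –COOCH3: carbonyl C bonded to C and –OCH3 → ester.
  CH(OH): –OH on an sp³ carbon → alcohol (secondary).
  CH2COOCH2: –C(=O)–O–C with C on the carbonyl side → ester.
  CHO: terminal –CHO: carbonyl C bonded to H and C → aldehyde.
Carboxylic acid appears at: CH(COOH), CH(COOH), CH(COOH) → 3.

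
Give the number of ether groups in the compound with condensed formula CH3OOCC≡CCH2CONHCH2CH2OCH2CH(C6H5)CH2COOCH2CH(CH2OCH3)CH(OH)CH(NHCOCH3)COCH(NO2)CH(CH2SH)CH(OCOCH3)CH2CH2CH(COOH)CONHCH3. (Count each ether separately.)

2

CH3O–C(=O)–: carbonyl C bonded to C and to –OCH3 → ester (not ketone + ether).
C≡C triple bond → alkyne.
–C(=O)–N– linkage → amide (the N is not an amine).
C–O–C with sp³ carbons on both sides and no adjacent C=O → ether.
pendant –C6H5: benzene ring → arene.
–C(=O)–O–C with C on the carbonyl side → ester.
pendant –CH2OCH3: C–O–C linkage → ether.
–OH on an sp³ carbon → alcohol (secondary).
pendant –NHC(=O)CH3: N bonded to a carbonyl → amide (not amine).
–C(=O)– with carbon on both sides → ketone.
–NO2 on an sp³ carbon → nitro (the N=O is not a carbonyl).
pendant –CH2SH → thiol.
pendant –OC(=O)CH3: an acyloxy group → ester.
pendant –COOH: carbonyl C bonded to C and –OH → carboxylic acid.
–C(=O)NHCH3: carbonyl C bonded to C and to N → amide (the N is not an amine).
Ether appears at: CH2OCH2, CH(CH2OCH3) → 2.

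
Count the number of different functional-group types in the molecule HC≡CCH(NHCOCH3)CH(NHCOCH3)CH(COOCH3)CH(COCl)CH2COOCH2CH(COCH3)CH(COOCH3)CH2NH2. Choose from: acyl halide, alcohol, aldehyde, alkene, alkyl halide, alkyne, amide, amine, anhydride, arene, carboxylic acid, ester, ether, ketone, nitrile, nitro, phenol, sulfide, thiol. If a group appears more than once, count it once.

Reading the structure from left to right:
  HC≡C: C≡C triple bond → alkyne.
  CH(NHCOCH3): pendant –NHC(=O)CH3: N bonded to a carbonyl → amide (not amine).
  CH(NHCOCH3): pendant –NHC(=O)CH3: N bonded to a carbonyl → amide (not amine).
  CH(COOCH3): pendant –COOCH3: carbonyl C bonded to C and –OCH3 → ester.
  CH(COCl): pendant –C(=O)X: carbonyl C bonded to C and halogen → acyl halide.
  CH2COOCH2: –C(=O)–O–C with C on the carbonyl side → ester.
  CH(COCH3): pendant –COCH3: carbonyl C bonded to two carbons → ketone.
  CH(COOCH3): pendant –COOCH3: carbonyl C bonded to C and –OCH3 → ester.
  CH2NH2: –NH2 on an sp³ carbon with no adjacent C=O → amine.
Distinct types present: acyl halide, alkyne, amide, amine, ester, ketone.

6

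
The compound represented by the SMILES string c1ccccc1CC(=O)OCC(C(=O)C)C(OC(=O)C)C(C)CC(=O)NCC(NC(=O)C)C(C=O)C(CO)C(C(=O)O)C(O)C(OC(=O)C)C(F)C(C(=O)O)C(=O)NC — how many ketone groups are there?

Working along the chain:
  C6H5: C6H5– phenyl ring → arene.
  CH2COOCH2: –C(=O)–O–C with C on the carbonyl side → ester.
  CH(COCH3): pendant –COCH3: carbonyl C bonded to two carbons → ketone.
  CH(OCOCH3): pendant –OC(=O)CH3: an acyloxy group → ester.
  CH2CONHCH2: –C(=O)–N– linkage → amide (the N is not an amine).
  CH(NHCOCH3): pendant –NHC(=O)CH3: N bonded to a carbonyl → amide (not amine).
  CH(CHO): pendant –CHO: carbonyl C bonded to C and H → aldehyde.
  CH(CH2OH): pendant –CH2OH on an sp³ backbone C → alcohol.
  CH(COOH): pendant –COOH: carbonyl C bonded to C and –OH → carboxylic acid.
  CH(OH): –OH on an sp³ carbon → alcohol (secondary).
  CH(OCOCH3): pendant –OC(=O)CH3: an acyloxy group → ester.
  CH(F): halogen on an sp³ carbon → alkyl halide.
  CH(COOH): pendant –COOH: carbonyl C bonded to C and –OH → carboxylic acid.
  CONHCH3: –C(=O)NHCH3: carbonyl C bonded to C and to N → amide (the N is not an amine).
Ketone appears at: CH(COCH3) → 1.

1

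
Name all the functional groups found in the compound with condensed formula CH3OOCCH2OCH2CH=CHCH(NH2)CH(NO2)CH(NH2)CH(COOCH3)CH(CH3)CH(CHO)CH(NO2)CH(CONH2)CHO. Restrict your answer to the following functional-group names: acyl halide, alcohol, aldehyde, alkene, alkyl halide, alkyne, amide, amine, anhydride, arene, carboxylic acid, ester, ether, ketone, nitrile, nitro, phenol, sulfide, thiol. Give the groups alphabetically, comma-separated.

Taking each segment in turn:
  CH3OOC: CH3O–C(=O)–: carbonyl C bonded to C and to –OCH3 → ester (not ketone + ether).
  CH2OCH2: C–O–C with sp³ carbons on both sides and no adjacent C=O → ether.
  CH=CH: C=C double bond → alkene.
  CH(NH2): –NH2 on an sp³ carbon with no adjacent C=O → amine.
  CH(NO2): –NO2 on an sp³ carbon → nitro (the N=O is not a carbonyl).
  CH(NH2): –NH2 on an sp³ carbon with no adjacent C=O → amine.
  CH(COOCH3): pendant –COOCH3: carbonyl C bonded to C and –OCH3 → ester.
  CH(CHO): pendant –CHO: carbonyl C bonded to C and H → aldehyde.
  CH(NO2): –NO2 on an sp³ carbon → nitro (the N=O is not a carbonyl).
  CH(CONH2): pendant –CONH2: carbonyl C bonded to C and N → amide.
  CHO: terminal –CHO: carbonyl C bonded to H and C → aldehyde.

aldehyde, alkene, amide, amine, ester, ether, nitro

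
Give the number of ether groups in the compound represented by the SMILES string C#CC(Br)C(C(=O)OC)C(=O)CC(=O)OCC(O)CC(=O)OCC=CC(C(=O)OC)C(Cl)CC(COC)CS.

1

Working along the chain:
  HC≡C: C≡C triple bond → alkyne.
  CH(Br): halogen on an sp³ carbon → alkyl halide.
  CH(COOCH3): pendant –COOCH3: carbonyl C bonded to C and –OCH3 → ester.
  CO: –C(=O)– with carbon on both sides → ketone.
  CH2COOCH2: –C(=O)–O–C with C on the carbonyl side → ester.
  CH(OH): –OH on an sp³ carbon → alcohol (secondary).
  CH2COOCH2: –C(=O)–O–C with C on the carbonyl side → ester.
  CH=CH: C=C double bond → alkene.
  CH(COOCH3): pendant –COOCH3: carbonyl C bonded to C and –OCH3 → ester.
  CH(Cl): halogen on an sp³ carbon → alkyl halide.
  CH(CH2OCH3): pendant –CH2OCH3: C–O–C linkage → ether.
  CH2SH: –SH on an sp³ carbon → thiol.
Ether appears at: CH(CH2OCH3) → 1.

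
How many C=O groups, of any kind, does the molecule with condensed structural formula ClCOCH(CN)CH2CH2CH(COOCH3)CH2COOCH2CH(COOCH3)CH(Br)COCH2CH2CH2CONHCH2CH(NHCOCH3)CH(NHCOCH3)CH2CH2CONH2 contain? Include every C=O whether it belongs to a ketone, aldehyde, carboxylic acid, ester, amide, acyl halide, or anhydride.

9

ClCO: acyl halide, 1 C=O (running total 1).
CH(COOCH3): ester, 1 C=O (running total 2).
CH2COOCH2: ester, 1 C=O (running total 3).
CH(COOCH3): ester, 1 C=O (running total 4).
CO: ketone, 1 C=O (running total 5).
CH2CONHCH2: amide, 1 C=O (running total 6).
CH(NHCOCH3): amide, 1 C=O (running total 7).
CH(NHCOCH3): amide, 1 C=O (running total 8).
CONH2: amide, 1 C=O (running total 9).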